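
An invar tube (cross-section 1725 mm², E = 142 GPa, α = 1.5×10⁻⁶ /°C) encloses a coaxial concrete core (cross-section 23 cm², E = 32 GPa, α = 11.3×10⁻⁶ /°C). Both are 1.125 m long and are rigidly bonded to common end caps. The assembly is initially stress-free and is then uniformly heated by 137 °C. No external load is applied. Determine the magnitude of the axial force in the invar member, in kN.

P ≈ 76 kN (tensile in the invar)

Both members must finish at the same length. With the larger α, the concrete tends to over-expand; the plates restrain it, putting the concrete in compression and the invar in tension. With no external load the two internal forces are equal and opposite, magnitude P.
Compatibility of the two members (thermal + elastic change equal): (α₁ − α₂)ΔT = P·[1/(A₁E₁) + 1/(A₂E₂)].
|α₁ − α₂|·ΔT = 9.8×10⁻⁶ × 137 = 0.001343.
1/(A₁E₁) + 1/(A₂E₂) = 1/(1725×142×10³) + 1/(2300×32×10³) = 1.767×10⁻⁸ N⁻¹.
So P = 0.001343 / 1.767×10⁻⁸ = 75.98 kN.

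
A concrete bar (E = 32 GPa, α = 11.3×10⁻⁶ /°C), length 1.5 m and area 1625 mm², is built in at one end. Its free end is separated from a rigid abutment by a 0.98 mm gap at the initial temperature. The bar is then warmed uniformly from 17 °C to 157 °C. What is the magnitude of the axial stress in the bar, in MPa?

Free thermal elongation = αΔT L = 11.3×10⁻⁶ × 140 × 1500 = 2.373 mm.
This exceeds the 0.98 mm gap, so the wall pushes back. The portion of expansion that must be recovered elastically is δ_free − gap = 2.373 − 0.98 = 1.393 mm.
Compatibility: PL/(AE) = 1.393 mm, so σ = P/A = E × (1.393/1500) = 29.72 MPa.

σ ≈ 29.7 MPa (compressive)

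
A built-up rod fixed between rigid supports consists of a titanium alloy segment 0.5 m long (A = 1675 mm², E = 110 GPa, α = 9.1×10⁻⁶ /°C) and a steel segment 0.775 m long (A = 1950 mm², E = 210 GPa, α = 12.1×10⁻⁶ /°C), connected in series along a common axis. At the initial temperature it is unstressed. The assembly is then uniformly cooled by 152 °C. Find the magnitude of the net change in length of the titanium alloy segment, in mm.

Free thermal contraction of the whole bar: Σ αᵢΔT Lᵢ = 9.1×10⁻⁶×152×500 + 12.1×10⁻⁶×152×775 = 2.117 mm.
The rigid supports impose zero overall length change; the single axial force P common to all segments must satisfy P Σ Lᵢ/(AᵢEᵢ) = δ_free.
The series flexibility is Σ Lᵢ/(AᵢEᵢ) = 500/(1675×110×10³) + 775/(1950×210×10³) = 4.606×10⁻⁶ mm/N.
P = 2.117 / 4.606×10⁻⁶ = 459600 N = 459.6 kN, tensile.
For the titanium alloy segment, free thermal change = 9.1×10⁻⁶×152×500 = 0.6916 mm and elastic change from P = 459600×500/(1675×110×10³) = 1.247 mm; these oppose, so the net change is 0.556 mm (segment lengthens).

|ΔL| ≈ 0.556 mm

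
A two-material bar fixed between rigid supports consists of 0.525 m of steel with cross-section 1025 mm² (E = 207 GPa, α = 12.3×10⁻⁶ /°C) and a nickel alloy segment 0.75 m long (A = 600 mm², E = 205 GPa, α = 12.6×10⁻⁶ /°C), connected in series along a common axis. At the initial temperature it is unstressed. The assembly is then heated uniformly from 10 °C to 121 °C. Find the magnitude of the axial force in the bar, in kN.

With the walls removed the bar would change length by δ_free = Σ αᵢΔT Lᵢ = 12.3×10⁻⁶×111×525 + 12.6×10⁻⁶×111×750 = 1.766 mm.
The walls prevent any net length change, so an axial force P (same in every segment) develops. Compatibility: P · Σ Lᵢ/(AᵢEᵢ) = δ_free.
The series flexibility is Σ Lᵢ/(AᵢEᵢ) = 525/(1025×207×10³) + 750/(600×205×10³) = 8.572×10⁻⁶ mm/N.
So P = 1.766 / 8.572×10⁻⁶ = 206 kN, compressive.

P ≈ 206 kN (compressive)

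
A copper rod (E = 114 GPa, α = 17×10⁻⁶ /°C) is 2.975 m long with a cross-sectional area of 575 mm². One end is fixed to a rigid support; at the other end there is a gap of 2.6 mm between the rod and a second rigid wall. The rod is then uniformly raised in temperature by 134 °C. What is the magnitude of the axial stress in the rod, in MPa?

σ ≈ 160 MPa (compressive)

Free thermal elongation = αΔT L = 17×10⁻⁶ × 134 × 2975 = 6.777 mm.
The gap closes (δ_free > 2.6 mm) and the wall then resists a further 6.777 − 2.6 = 4.177 mm of expansion.
So σ = E(δ_free − g)/L = 114×10³ × 4.177/2975 = 160.1 MPa.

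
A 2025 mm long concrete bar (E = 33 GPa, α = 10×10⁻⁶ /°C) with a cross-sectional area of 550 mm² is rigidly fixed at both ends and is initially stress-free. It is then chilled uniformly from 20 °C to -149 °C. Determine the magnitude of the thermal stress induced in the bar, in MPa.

The supports are rigid, so the total axial strain is zero. The restrained thermal strain is ε = αΔT = 10×10⁻⁶ × 169 = 1690×10⁻⁶.
Hence σ = E·αΔT = 33×10³ × 1690×10⁻⁶ = 55.77 MPa, tensile.

σ ≈ 55.8 MPa (tensile)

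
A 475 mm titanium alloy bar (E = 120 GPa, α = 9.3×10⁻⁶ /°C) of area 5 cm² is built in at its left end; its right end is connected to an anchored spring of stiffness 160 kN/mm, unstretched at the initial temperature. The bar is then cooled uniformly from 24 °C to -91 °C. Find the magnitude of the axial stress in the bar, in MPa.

If the spring were absent the bar would shorten by αΔT L = 9.3×10⁻⁶ × 115 × 475 = 0.508 mm.
With a force P in the spring, the elastic change of the bar is PL/(AE) and that of the spring is P/k; compatibility requires their sum to equal δ_free.
So P = δ_free / [L/(AE) + 1/k] = 0.508 / [ 475/(500×120×10³) + 1/(160×10³) ].
P = 0.508 / 1.417×10⁻⁵ = 35860 N.
σ = P/A = 35860/500 = 71.72 MPa.

σ ≈ 71.7 MPa (tensile)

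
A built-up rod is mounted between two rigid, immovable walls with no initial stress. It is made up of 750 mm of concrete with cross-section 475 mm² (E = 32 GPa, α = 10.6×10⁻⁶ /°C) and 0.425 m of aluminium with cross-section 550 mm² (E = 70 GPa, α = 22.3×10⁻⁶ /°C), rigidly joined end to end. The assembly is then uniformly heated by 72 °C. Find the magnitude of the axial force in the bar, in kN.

Free thermal expansion of the whole bar: Σ αᵢΔT Lᵢ = 10.6×10⁻⁶×72×750 + 22.3×10⁻⁶×72×425 = 1.255 mm.
The rigid supports impose zero overall length change; the single axial force P common to all segments must satisfy P Σ Lᵢ/(AᵢEᵢ) = δ_free.
The series flexibility is Σ Lᵢ/(AᵢEᵢ) = 750/(475×32×10³) + 425/(550×70×10³) = 6.038×10⁻⁵ mm/N.
P = 1.255 / 6.038×10⁻⁵ = 20780 N = 20.78 kN, compressive.

P ≈ 20.8 kN (compressive)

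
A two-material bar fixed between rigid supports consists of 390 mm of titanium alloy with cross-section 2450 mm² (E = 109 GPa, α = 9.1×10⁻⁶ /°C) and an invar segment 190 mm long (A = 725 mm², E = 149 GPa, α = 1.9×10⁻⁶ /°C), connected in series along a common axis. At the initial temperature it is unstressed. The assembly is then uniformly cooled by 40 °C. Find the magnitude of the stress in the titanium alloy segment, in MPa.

With the walls removed the bar would change length by δ_free = Σ αᵢΔT Lᵢ = 9.1×10⁻⁶×40×390 + 1.9×10⁻⁶×40×190 = 0.1564 mm.
The rigid supports impose zero overall length change; the single axial force P common to all segments must satisfy P Σ Lᵢ/(AᵢEᵢ) = δ_free.
Σ Lᵢ/(AᵢEᵢ) = 390/(2450×109×10³) + 190/(725×149×10³) = 3.219×10⁻⁶ mm/N.
P = 0.1564 / 3.219×10⁻⁶ = 48580 N = 48.58 kN, tensile.
σ_{titanium alloy} = P / A = 48580 / 2450 = 19.83 MPa.

σ ≈ 19.8 MPa (tensile)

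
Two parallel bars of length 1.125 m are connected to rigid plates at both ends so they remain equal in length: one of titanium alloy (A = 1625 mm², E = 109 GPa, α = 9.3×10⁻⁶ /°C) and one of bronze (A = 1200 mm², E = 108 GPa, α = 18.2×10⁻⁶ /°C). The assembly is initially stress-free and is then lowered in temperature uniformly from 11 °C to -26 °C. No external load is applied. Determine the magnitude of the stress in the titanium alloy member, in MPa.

The bronze has the larger α, so on cooling it would change length more than the titanium alloy if both were free. The rigid plates force a common final length, so the bronze is put into tension and the titanium alloy into compression, with equal and opposite forces P (no external load).
Setting the final lengths equal and cancelling L: (α₁ − α₂)ΔT = P/(A₁E₁) + P/(A₂E₂).
|α₁ − α₂|·ΔT = 8.9×10⁻⁶ × 37 = 0.0003293.
1/(A₁E₁) + 1/(A₂E₂) = 1/(1625×109×10³) + 1/(1200×108×10³) = 1.336×10⁻⁸ N⁻¹.
So P = 0.0003293 / 1.336×10⁻⁸ = 24.64 kN.
σ_{titanium alloy} = P/A₁ = 24640/1625 = 15.17 MPa, compressive.

σ ≈ 15.2 MPa (compressive)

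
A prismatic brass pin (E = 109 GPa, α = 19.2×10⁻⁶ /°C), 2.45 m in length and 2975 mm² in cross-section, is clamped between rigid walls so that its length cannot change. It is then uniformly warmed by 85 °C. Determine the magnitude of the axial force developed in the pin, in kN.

P ≈ 529 kN (compressive)

The ends cannot move, so σ = EαΔT = 109×10³ × 19.2×10⁻⁶ × 85 = 177.9 MPa.
P = AEαΔT = 2975 × 109×10³ × 19.2×10⁻⁶ × 85 = 529.2 kN (compressive).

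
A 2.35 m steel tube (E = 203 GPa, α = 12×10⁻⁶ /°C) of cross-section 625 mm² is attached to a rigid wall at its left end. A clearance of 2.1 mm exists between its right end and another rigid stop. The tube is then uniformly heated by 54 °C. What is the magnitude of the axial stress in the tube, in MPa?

If the wall were absent the tube would grow by αΔT L = 12×10⁻⁶ × 54 × 2350 = 1.523 mm.
Since δ_free = 1.52 mm is less than the 2.1 mm gap, the tube never touches the wall. No axial force develops.

σ ≈ 0 MPa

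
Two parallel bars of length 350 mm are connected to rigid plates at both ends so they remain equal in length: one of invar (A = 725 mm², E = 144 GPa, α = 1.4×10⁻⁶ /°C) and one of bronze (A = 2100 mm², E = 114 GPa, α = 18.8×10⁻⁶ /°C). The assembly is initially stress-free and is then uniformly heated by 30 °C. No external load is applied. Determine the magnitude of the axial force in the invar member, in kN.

P ≈ 37.9 kN (tensile in the invar)

Both members must finish at the same length. With the larger α, the bronze tends to over-expand; the plates restrain it, putting the bronze in compression and the invar in tension. With no external load the two internal forces are equal and opposite, magnitude P.
Setting the final lengths equal and cancelling L: (α₁ − α₂)ΔT = P/(A₁E₁) + P/(A₂E₂).
|α₁ − α₂|·ΔT = 17.4×10⁻⁶ × 30 = 0.000522.
1/(A₁E₁) + 1/(A₂E₂) = 1/(725×144×10³) + 1/(2100×114×10³) = 1.376×10⁻⁸ N⁻¹.
P = 0.000522 / 1.376×10⁻⁸ = 37950 N = 37.95 kN.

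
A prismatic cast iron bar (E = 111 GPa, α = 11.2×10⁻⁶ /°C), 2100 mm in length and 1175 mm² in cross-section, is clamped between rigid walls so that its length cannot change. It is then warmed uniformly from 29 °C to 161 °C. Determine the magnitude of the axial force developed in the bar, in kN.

P ≈ 193 kN (compressive)

With zero net strain, σ = E·αΔT = 111 GPa × 11.2×10⁻⁶ × 132 = 164.1 MPa.
Axial force P = σA = 164.1 × 1175 = 192800 N = 192.8 kN, compressive.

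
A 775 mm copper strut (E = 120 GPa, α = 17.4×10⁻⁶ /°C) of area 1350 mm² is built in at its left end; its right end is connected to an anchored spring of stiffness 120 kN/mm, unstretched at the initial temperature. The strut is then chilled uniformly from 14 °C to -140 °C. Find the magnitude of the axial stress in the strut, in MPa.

σ ≈ 117 MPa (tensile)

Free thermal contraction: δ_free = αΔT L = 17.4×10⁻⁶ × 154 × 775 = 2.077 mm.
With a force P in the spring, the elastic change of the strut is PL/(AE) and that of the spring is P/k; compatibility requires their sum to equal δ_free.
So P = δ_free / [L/(AE) + 1/k] = 2.077 / [ 775/(1350×120×10³) + 1/(120×10³) ].
P = 2.077 / 1.312×10⁻⁵ = 158300 N.
σ = P/A = 158300/1350 = 117.3 MPa.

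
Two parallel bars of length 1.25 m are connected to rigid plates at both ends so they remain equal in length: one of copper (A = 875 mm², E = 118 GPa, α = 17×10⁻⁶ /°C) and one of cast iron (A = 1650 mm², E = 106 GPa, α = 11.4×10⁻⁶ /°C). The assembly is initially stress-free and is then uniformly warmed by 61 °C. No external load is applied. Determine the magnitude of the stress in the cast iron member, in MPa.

σ ≈ 13.4 MPa (tensile)

The copper has the larger α, so on heating it would change length more than the cast iron if both were free. The rigid plates force a common final length, so the copper is put into compression and the cast iron into tension, with equal and opposite forces P (no external load).
Equating the net (thermal + elastic) strains gives |α₁ − α₂|·ΔT = P·[1/(A₁E₁) + 1/(A₂E₂)].
|α₁ − α₂|·ΔT = 5.6×10⁻⁶ × 61 = 0.0003416.
1/(A₁E₁) + 1/(A₂E₂) = 1/(875×118×10³) + 1/(1650×106×10³) = 1.54×10⁻⁸ N⁻¹.
P = 0.0003416 / 1.54×10⁻⁸ = 22180 N = 22.18 kN.
σ_{cast iron} = P/A₂ = 22180/1650 = 13.44 MPa, tensile.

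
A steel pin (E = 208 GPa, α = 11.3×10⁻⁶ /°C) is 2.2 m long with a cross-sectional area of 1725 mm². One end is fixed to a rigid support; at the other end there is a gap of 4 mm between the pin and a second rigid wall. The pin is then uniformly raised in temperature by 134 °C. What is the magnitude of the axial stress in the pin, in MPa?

Free thermal elongation = αΔT L = 11.3×10⁻⁶ × 134 × 2200 = 3.331 mm.
This is smaller than the 4 mm clearance, so the pin expands freely without reaching the stop — the stress is zero.

σ ≈ 0 MPa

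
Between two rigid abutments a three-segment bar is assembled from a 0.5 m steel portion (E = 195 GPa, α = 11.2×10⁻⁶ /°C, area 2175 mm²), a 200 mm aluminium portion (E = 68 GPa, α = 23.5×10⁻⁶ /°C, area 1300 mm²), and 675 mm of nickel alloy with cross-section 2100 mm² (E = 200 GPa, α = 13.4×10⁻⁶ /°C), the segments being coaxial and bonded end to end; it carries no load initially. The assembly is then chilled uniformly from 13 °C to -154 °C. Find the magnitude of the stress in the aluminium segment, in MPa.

σ ≈ 492 MPa (tensile)

Free thermal contraction of the whole bar: Σ αᵢΔT Lᵢ = 11.2×10⁻⁶×167×500 + 23.5×10⁻⁶×167×200 + 13.4×10⁻⁶×167×675 = 3.231 mm.
The walls prevent any net length change, so an axial force P (same in every segment) develops. Compatibility: P · Σ Lᵢ/(AᵢEᵢ) = δ_free.
The series flexibility is Σ Lᵢ/(AᵢEᵢ) = 500/(2175×195×10³) + 200/(1300×68×10³) + 675/(2100×200×10³) = 5.048×10⁻⁶ mm/N.
P = 3.231 / 5.048×10⁻⁶ = 639900 N = 639.9 kN, tensile.
σ_{aluminium} = P / A = 639900 / 1300 = 492.2 MPa.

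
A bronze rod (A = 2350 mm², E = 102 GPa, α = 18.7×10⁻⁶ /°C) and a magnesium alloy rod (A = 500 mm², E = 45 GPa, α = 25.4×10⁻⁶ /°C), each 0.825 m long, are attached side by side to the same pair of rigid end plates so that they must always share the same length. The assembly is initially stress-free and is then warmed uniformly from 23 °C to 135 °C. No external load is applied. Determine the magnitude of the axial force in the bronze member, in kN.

Both members must finish at the same length. With the larger α, the magnesium alloy tends to over-expand; the plates restrain it, putting the magnesium alloy in compression and the bronze in tension. With no external load the two internal forces are equal and opposite, magnitude P.
Compatibility of the two members (thermal + elastic change equal): (α₁ − α₂)ΔT = P·[1/(A₁E₁) + 1/(A₂E₂)].
|α₁ − α₂|·ΔT = 6.7×10⁻⁶ × 112 = 0.0007504.
1/(A₁E₁) + 1/(A₂E₂) = 1/(2350×102×10³) + 1/(500×45×10³) = 4.862×10⁻⁸ N⁻¹.
So P = 0.0007504 / 4.862×10⁻⁸ = 15.44 kN.

P ≈ 15.4 kN (tensile in the bronze)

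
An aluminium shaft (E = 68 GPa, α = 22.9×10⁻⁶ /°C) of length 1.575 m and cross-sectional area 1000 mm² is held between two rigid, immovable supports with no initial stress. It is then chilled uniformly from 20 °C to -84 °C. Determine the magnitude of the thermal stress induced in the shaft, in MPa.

Because both ends are immovable the net strain is zero, and the suppressed thermal strain is αΔT = 22.9×10⁻⁶ × 104 = 2381.6×10⁻⁶.
The stress required to suppress this strain is σ = Eε = 68×10³ × 2381.6×10⁻⁶ = 161.9 MPa, tensile since the shaft is trying to contract.

σ ≈ 162 MPa (tensile)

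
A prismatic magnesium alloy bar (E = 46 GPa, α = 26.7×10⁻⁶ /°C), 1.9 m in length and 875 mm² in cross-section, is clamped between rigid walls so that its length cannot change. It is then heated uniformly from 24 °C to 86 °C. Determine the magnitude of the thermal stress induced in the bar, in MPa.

Because both ends are immovable the net strain is zero, and the suppressed thermal strain is αΔT = 26.7×10⁻⁶ × 62 = 1655.4×10⁻⁶.
The stress required to suppress this strain is σ = Eε = 46×10³ × 1655.4×10⁻⁶ = 76.15 MPa, compressive since the bar is trying to expand.

σ ≈ 76.1 MPa (compressive)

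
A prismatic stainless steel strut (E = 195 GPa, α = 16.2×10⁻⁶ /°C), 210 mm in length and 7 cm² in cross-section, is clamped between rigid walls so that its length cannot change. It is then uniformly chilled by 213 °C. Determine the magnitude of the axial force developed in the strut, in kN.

With zero net strain, σ = E·αΔT = 195 GPa × 16.2×10⁻⁶ × 213 = 672.9 MPa.
Then P = σA = 672.9 × 700 mm² = 471 kN, tensile.

P ≈ 471 kN (tensile)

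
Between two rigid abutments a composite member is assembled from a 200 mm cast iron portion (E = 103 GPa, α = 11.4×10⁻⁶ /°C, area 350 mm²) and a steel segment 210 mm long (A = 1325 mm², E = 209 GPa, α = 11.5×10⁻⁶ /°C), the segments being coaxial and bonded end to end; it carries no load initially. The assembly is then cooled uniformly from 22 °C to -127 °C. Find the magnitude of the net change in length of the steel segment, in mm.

If the supports were absent, the total length change would be Σ αᵢΔT Lᵢ = 11.4×10⁻⁶×149×200 + 11.5×10⁻⁶×149×210 = 0.6996 mm.
The walls prevent any net length change, so an axial force P (same in every segment) develops. Compatibility: P · Σ Lᵢ/(AᵢEᵢ) = δ_free.
Σ Lᵢ/(AᵢEᵢ) = 200/(350×103×10³) + 210/(1325×209×10³) = 6.306×10⁻⁶ mm/N.
So P = 0.6996 / 6.306×10⁻⁶ = 110.9 kN, tensile.
For the steel segment, free thermal change = 11.5×10⁻⁶×149×210 = 0.3598 mm and elastic change from P = 110900×210/(1325×209×10³) = 0.08412 mm; these oppose, so the net change is 0.276 mm (segment shortens).

|ΔL| ≈ 0.276 mm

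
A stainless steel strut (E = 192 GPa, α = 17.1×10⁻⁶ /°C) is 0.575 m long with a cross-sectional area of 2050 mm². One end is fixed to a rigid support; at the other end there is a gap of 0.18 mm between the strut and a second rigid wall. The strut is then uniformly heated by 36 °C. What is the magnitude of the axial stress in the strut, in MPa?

Unrestrained expansion: δ_free = αΔT L = 17.1×10⁻⁶ × 36 × 575 = 0.354 mm.
After closing the 0.18 mm clearance, 0.354 − 0.18 = 0.174 mm of expansion remains to be suppressed by the wall.
Compatibility: PL/(AE) = 0.174 mm, so σ = P/A = E × (0.174/575) = 58.09 MPa.

σ ≈ 58.1 MPa (compressive)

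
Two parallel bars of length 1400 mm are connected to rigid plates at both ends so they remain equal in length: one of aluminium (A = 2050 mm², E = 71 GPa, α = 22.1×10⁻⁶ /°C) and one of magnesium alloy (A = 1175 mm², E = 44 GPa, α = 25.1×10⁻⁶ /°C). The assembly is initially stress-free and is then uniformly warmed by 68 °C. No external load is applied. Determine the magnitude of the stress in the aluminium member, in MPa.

σ ≈ 3.8 MPa (tensile)

Equilibrium of a rigid end plate with no external load gives equal and opposite internal forces ±P in the two members. Since α_{magnesium alloy} > α_{aluminium}, heating drives the magnesium alloy into compression and the aluminium into tension.
Equating the net (thermal + elastic) strains gives |α₁ − α₂|·ΔT = P·[1/(A₁E₁) + 1/(A₂E₂)].
|α₁ − α₂|·ΔT = 3×10⁻⁶ × 68 = 0.000204.
1/(A₁E₁) + 1/(A₂E₂) = 1/(2050×71×10³) + 1/(1175×44×10³) = 2.621×10⁻⁸ N⁻¹.
So P = 0.000204 / 2.621×10⁻⁸ = 7.782 kN.
σ_{aluminium} = P/A₁ = 7782/2050 = 3.796 MPa, tensile.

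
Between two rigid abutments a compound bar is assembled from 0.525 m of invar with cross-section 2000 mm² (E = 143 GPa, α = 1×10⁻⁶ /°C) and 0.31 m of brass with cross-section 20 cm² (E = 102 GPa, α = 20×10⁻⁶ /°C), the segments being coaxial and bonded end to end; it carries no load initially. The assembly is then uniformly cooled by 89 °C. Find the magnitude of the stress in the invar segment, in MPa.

With the walls removed the bar would change length by δ_free = Σ αᵢΔT Lᵢ = 1×10⁻⁶×89×525 + 20×10⁻⁶×89×310 = 0.5985 mm.
Since the ends are fixed, an axial force P builds up, equal in every segment, with P · Σ Lᵢ/(AᵢEᵢ) = δ_free.
Σ Lᵢ/(AᵢEᵢ) = 525/(2000×143×10³) + 310/(2000×102×10³) = 3.355×10⁻⁶ mm/N.
P = 0.5985 / 3.355×10⁻⁶ = 178400 N = 178.4 kN, tensile.
σ_{invar} = P / A = 178400 / 2000 = 89.19 MPa.

σ ≈ 89.2 MPa (tensile)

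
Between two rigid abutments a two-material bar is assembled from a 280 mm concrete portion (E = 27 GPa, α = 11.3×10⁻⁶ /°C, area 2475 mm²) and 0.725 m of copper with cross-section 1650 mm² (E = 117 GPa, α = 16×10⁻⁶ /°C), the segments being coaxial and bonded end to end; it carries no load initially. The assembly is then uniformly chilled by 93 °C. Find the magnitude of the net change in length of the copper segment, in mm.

|ΔL| ≈ 0.43 mm

If the supports were absent, the total length change would be Σ αᵢΔT Lᵢ = 11.3×10⁻⁶×93×280 + 16×10⁻⁶×93×725 = 1.373 mm.
The walls prevent any net length change, so an axial force P (same in every segment) develops. Compatibility: P · Σ Lᵢ/(AᵢEᵢ) = δ_free.
Σ Lᵢ/(AᵢEᵢ) = 280/(2475×27×10³) + 725/(1650×117×10³) = 7.946×10⁻⁶ mm/N.
P = 1.373 / 7.946×10⁻⁶ = 172800 N = 172.8 kN, tensile.
For the copper segment, free thermal change = 16×10⁻⁶×93×725 = 1.079 mm and elastic change from P = 172800×725/(1650×117×10³) = 0.649 mm; these oppose, so the net change is 0.43 mm (segment shortens).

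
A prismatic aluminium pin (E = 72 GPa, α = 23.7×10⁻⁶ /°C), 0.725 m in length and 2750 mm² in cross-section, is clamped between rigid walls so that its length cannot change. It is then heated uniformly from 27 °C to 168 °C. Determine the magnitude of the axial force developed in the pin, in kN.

Full restraint means ε = 0, so the stress is σ = EαΔT = 72×10³ × 23.7×10⁻⁶ × 141 = 240.6 MPa.
Then P = σA = 240.6 × 2750 mm² = 661.7 kN, compressive.

P ≈ 662 kN (compressive)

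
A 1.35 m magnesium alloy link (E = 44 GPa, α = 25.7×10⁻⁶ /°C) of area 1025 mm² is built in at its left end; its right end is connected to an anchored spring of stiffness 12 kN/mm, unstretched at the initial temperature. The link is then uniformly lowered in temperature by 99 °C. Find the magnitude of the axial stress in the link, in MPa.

If the spring were absent the link would shorten by αΔT L = 25.7×10⁻⁶ × 99 × 1350 = 3.435 mm.
Let P be the tensile force in the spring. The link extends elastically by PL/(AE) and the spring stretches by P/k; together these equal δ_free.
P [ L/(AE) + 1/k ] = δ_free → P [ 1350/(1025×44×10³) + 1/(12×10³) ] = 3.435.
P = 3.435 / 0.0001133 = 30320 N.
σ = P/A = 30320/1025 = 29.59 MPa.

σ ≈ 29.6 MPa (tensile)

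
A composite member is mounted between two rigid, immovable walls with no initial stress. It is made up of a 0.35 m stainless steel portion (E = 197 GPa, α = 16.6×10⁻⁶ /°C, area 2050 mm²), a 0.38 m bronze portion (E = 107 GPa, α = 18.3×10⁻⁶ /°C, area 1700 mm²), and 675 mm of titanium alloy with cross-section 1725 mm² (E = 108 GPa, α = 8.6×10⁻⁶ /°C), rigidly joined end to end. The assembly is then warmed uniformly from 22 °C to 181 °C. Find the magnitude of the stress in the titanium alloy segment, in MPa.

Free thermal expansion of the whole bar: Σ αᵢΔT Lᵢ = 16.6×10⁻⁶×159×350 + 18.3×10⁻⁶×159×380 + 8.6×10⁻⁶×159×675 = 2.952 mm.
The rigid supports impose zero overall length change; the single axial force P common to all segments must satisfy P Σ Lᵢ/(AᵢEᵢ) = δ_free.
Σ Lᵢ/(AᵢEᵢ) = 350/(2050×197×10³) + 380/(1700×107×10³) + 675/(1725×108×10³) = 6.579×10⁻⁶ mm/N.
Hence P = δ_free / Σ(L/AE) = 2.952/6.579×10⁻⁶ = 448.8 kN (compressive).
σ_{titanium alloy} = P / A = 448800 / 1725 = 260.2 MPa.

σ ≈ 260 MPa (compressive)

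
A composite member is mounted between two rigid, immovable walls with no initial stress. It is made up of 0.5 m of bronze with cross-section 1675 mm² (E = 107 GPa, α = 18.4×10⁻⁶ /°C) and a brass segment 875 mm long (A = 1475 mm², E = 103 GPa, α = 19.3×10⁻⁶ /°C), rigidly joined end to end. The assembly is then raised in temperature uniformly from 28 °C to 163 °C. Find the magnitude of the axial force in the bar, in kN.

P ≈ 412 kN (compressive)

With the walls removed the bar would change length by δ_free = Σ αᵢΔT Lᵢ = 18.4×10⁻⁶×135×500 + 19.3×10⁻⁶×135×875 = 3.522 mm.
The rigid supports impose zero overall length change; the single axial force P common to all segments must satisfy P Σ Lᵢ/(AᵢEᵢ) = δ_free.
The series flexibility is Σ Lᵢ/(AᵢEᵢ) = 500/(1675×107×10³) + 875/(1475×103×10³) = 8.549×10⁻⁶ mm/N.
Hence P = δ_free / Σ(L/AE) = 3.522/8.549×10⁻⁶ = 411.9 kN (compressive).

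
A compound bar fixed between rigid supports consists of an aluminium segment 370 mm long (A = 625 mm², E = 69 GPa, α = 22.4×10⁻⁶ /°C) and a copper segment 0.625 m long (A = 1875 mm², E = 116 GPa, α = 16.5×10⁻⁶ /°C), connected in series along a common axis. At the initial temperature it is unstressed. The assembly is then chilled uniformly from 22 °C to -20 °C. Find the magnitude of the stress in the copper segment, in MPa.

σ ≈ 36.4 MPa (tensile)

If the supports were absent, the total length change would be Σ αᵢΔT Lᵢ = 22.4×10⁻⁶×42×370 + 16.5×10⁻⁶×42×625 = 0.7812 mm.
The walls prevent any net length change, so an axial force P (same in every segment) develops. Compatibility: P · Σ Lᵢ/(AᵢEᵢ) = δ_free.
The series flexibility is Σ Lᵢ/(AᵢEᵢ) = 370/(625×69×10³) + 625/(1875×116×10³) = 1.145×10⁻⁵ mm/N.
P = 0.7812 / 1.145×10⁻⁵ = 68210 N = 68.21 kN, tensile.
σ_{copper} = P / A = 68210 / 1875 = 36.38 MPa.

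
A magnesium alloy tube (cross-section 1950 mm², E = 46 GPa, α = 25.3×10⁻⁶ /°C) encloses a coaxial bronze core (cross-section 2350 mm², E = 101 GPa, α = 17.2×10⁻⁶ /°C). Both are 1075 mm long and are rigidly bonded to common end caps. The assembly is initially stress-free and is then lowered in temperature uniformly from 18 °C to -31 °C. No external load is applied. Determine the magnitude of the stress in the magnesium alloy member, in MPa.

σ ≈ 13.2 MPa (tensile)

The magnesium alloy has the larger α, so on cooling it would change length more than the bronze if both were free. The rigid plates force a common final length, so the magnesium alloy is put into tension and the bronze into compression, with equal and opposite forces P (no external load).
Setting the final lengths equal and cancelling L: (α₁ − α₂)ΔT = P/(A₁E₁) + P/(A₂E₂).
|α₁ − α₂|·ΔT = 8.1×10⁻⁶ × 49 = 0.0003969.
1/(A₁E₁) + 1/(A₂E₂) = 1/(1950×46×10³) + 1/(2350×101×10³) = 1.536×10⁻⁸ N⁻¹.
P = 0.0003969 / 1.536×10⁻⁸ = 25840 N = 25.84 kN.
σ_{magnesium alloy} = P/A₁ = 25840/1950 = 13.25 MPa, tensile.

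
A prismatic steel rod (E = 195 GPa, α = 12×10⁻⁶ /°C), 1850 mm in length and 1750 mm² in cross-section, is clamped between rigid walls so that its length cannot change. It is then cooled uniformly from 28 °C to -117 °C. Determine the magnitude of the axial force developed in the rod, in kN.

P ≈ 594 kN (tensile)

The ends cannot move, so σ = EαΔT = 195×10³ × 12×10⁻⁶ × 145 = 339.3 MPa.
Then P = σA = 339.3 × 1750 mm² = 593.8 kN, tensile.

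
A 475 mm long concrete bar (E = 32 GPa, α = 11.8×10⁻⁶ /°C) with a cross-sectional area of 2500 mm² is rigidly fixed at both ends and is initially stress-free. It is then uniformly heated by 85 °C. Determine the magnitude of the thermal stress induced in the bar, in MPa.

σ ≈ 32.1 MPa (compressive)

Because both ends are immovable the net strain is zero, and the suppressed thermal strain is αΔT = 11.8×10⁻⁶ × 85 = 1003×10⁻⁶.
The stress required to suppress this strain is σ = Eε = 32×10³ × 1003×10⁻⁶ = 32.1 MPa, compressive since the bar is trying to expand.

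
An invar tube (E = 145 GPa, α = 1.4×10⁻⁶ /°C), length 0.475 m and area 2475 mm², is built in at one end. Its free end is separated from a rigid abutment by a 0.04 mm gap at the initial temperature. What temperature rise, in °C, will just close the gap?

The gap closes when αΔT L = 0.04 mm, since the tube is still unstressed at that instant.
ΔT = 0.04 / (1.4×10⁻⁶ × 475) = 60.15 °C.

ΔT ≈ 60.2 °C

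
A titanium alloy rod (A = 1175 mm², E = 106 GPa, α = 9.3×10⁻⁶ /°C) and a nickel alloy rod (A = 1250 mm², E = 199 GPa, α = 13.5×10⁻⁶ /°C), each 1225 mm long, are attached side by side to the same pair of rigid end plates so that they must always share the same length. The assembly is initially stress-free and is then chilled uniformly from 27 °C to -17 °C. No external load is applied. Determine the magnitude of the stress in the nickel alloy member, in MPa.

σ ≈ 12.3 MPa (tensile)

Equilibrium of a rigid end plate with no external load gives equal and opposite internal forces ±P in the two members. Since α_{nickel alloy} > α_{titanium alloy}, cooling drives the nickel alloy into tension and the titanium alloy into compression.
Equating the net (thermal + elastic) strains gives |α₁ − α₂|·ΔT = P·[1/(A₁E₁) + 1/(A₂E₂)].
|α₁ − α₂|·ΔT = 4.2×10⁻⁶ × 44 = 0.0001848.
1/(A₁E₁) + 1/(A₂E₂) = 1/(1175×106×10³) + 1/(1250×199×10³) = 1.205×10⁻⁸ N⁻¹.
So P = 0.0001848 / 1.205×10⁻⁸ = 15.34 kN.
σ_{nickel alloy} = P/A₂ = 15340/1250 = 12.27 MPa, tensile.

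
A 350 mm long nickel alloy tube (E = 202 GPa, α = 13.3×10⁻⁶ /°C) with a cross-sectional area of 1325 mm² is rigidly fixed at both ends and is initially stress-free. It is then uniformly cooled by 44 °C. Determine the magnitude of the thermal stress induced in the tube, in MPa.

The supports are rigid, so the total axial strain is zero. The restrained thermal strain is ε = αΔT = 13.3×10⁻⁶ × 44 = 585.2×10⁻⁶.
Hence σ = E·αΔT = 202×10³ × 585.2×10⁻⁶ = 118.2 MPa, tensile.

σ ≈ 118 MPa (tensile)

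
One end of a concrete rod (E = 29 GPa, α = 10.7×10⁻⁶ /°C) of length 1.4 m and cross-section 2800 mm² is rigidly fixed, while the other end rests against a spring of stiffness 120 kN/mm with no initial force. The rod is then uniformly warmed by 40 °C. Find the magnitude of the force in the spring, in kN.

If the spring were absent the rod would lengthen by αΔT L = 10.7×10⁻⁶ × 40 × 1400 = 0.5992 mm.
With a force P in the spring, the elastic change of the rod is PL/(AE) and that of the spring is P/k; compatibility requires their sum to equal δ_free.
So P = δ_free / [L/(AE) + 1/k] = 0.5992 / [ 1400/(2800×29×10³) + 1/(120×10³) ].
P = 0.5992 / 2.557×10⁻⁵ = 23430 N.

P ≈ 23.4 kN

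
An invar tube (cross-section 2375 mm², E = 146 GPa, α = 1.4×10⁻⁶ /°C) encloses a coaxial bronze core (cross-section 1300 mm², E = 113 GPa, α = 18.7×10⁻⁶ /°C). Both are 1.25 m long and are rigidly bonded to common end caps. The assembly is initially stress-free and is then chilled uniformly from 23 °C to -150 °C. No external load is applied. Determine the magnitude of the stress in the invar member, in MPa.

The bronze has the larger α, so on cooling it would change length more than the invar if both were free. The rigid plates force a common final length, so the bronze is put into tension and the invar into compression, with equal and opposite forces P (no external load).
Compatibility of the two members (thermal + elastic change equal): (α₁ − α₂)ΔT = P·[1/(A₁E₁) + 1/(A₂E₂)].
|α₁ − α₂|·ΔT = 17.3×10⁻⁶ × 173 = 0.002993.
1/(A₁E₁) + 1/(A₂E₂) = 1/(2375×146×10³) + 1/(1300×113×10³) = 9.691×10⁻⁹ N⁻¹.
So P = 0.002993 / 9.691×10⁻⁹ = 308.8 kN.
σ_{invar} = P/A₁ = 308800/2375 = 130 MPa, compressive.

σ ≈ 130 MPa (compressive)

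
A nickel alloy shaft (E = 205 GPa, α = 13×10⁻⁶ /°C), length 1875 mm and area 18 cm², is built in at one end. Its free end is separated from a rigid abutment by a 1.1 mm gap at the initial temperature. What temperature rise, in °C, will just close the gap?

Contact occurs when the free expansion equals the gap: αΔT L = 1.1 mm.
So ΔT = g/(αL) = 1.1/(13×10⁻⁶ × 1875) = 45.13 °C.

ΔT ≈ 45.1 °C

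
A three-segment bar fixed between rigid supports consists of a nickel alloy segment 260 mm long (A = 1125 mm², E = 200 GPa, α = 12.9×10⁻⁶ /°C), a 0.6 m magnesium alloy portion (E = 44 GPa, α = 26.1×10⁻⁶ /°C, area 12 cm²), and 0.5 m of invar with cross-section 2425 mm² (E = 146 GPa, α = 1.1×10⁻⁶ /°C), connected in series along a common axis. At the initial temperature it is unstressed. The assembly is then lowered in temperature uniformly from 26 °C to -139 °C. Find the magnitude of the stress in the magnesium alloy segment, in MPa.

σ ≈ 193 MPa (tensile)

With the walls removed the bar would change length by δ_free = Σ αᵢΔT Lᵢ = 12.9×10⁻⁶×165×260 + 26.1×10⁻⁶×165×600 + 1.1×10⁻⁶×165×500 = 3.228 mm.
The walls prevent any net length change, so an axial force P (same in every segment) develops. Compatibility: P · Σ Lᵢ/(AᵢEᵢ) = δ_free.
The series flexibility is Σ Lᵢ/(AᵢEᵢ) = 260/(1125×200×10³) + 600/(1200×44×10³) + 500/(2425×146×10³) = 1.393×10⁻⁵ mm/N.
P = 3.228 / 1.393×10⁻⁵ = 231700 N = 231.7 kN, tensile.
σ_{magnesium alloy} = P / A = 231700 / 1200 = 193.1 MPa.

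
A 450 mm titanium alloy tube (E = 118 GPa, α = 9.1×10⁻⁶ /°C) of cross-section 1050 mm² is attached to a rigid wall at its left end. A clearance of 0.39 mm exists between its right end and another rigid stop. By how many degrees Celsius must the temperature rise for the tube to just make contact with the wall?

The gap closes when αΔT L = 0.39 mm, since the tube is still unstressed at that instant.
So ΔT = g/(αL) = 0.39/(9.1×10⁻⁶ × 450) = 95.24 °C.

ΔT ≈ 95.2 °C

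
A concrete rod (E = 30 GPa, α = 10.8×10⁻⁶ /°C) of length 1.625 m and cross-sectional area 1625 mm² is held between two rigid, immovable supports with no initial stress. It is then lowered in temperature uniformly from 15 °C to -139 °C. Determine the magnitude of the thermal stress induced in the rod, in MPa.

The supports are rigid, so the total axial strain is zero. The restrained thermal strain is ε = αΔT = 10.8×10⁻⁶ × 154 = 1663.2×10⁻⁶.
Hence σ = E·αΔT = 30×10³ × 1663.2×10⁻⁶ = 49.9 MPa, tensile.

σ ≈ 49.9 MPa (tensile)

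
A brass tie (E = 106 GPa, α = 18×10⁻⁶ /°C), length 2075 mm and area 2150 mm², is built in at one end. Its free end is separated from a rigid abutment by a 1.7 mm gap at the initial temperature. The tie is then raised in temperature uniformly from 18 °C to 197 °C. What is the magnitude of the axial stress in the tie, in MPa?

σ ≈ 255 MPa (compressive)

Free thermal elongation = αΔT L = 18×10⁻⁶ × 179 × 2075 = 6.686 mm.
After closing the 1.7 mm clearance, 6.686 − 1.7 = 4.986 mm of expansion remains to be suppressed by the wall.
So σ = E(δ_free − g)/L = 106×10³ × 4.986/2075 = 254.7 MPa.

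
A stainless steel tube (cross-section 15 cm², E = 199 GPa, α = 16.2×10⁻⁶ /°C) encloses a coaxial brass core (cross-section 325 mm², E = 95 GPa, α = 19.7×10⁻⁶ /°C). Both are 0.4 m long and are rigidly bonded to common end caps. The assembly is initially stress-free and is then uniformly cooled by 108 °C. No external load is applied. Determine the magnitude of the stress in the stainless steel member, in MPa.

The brass has the larger α, so on cooling it would change length more than the stainless steel if both were free. The rigid plates force a common final length, so the brass is put into tension and the stainless steel into compression, with equal and opposite forces P (no external load).
Equating the net (thermal + elastic) strains gives |α₁ − α₂|·ΔT = P·[1/(A₁E₁) + 1/(A₂E₂)].
|α₁ − α₂|·ΔT = 3.5×10⁻⁶ × 108 = 0.000378.
1/(A₁E₁) + 1/(A₂E₂) = 1/(1500×199×10³) + 1/(325×95×10³) = 3.574×10⁻⁸ N⁻¹.
So P = 0.000378 / 3.574×10⁻⁸ = 10.58 kN.
σ_{stainless steel} = P/A₁ = 10580/1500 = 7.051 MPa, compressive.

σ ≈ 7.05 MPa (compressive)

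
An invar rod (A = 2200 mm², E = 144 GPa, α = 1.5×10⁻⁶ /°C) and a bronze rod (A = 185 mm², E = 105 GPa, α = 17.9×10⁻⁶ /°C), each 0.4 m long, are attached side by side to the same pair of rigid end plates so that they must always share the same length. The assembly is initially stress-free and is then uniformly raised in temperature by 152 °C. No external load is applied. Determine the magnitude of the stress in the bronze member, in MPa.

The bronze has the larger α, so on heating it would change length more than the invar if both were free. The rigid plates force a common final length, so the bronze is put into compression and the invar into tension, with equal and opposite forces P (no external load).
Setting the final lengths equal and cancelling L: (α₁ − α₂)ΔT = P/(A₁E₁) + P/(A₂E₂).
|α₁ − α₂|·ΔT = 16.4×10⁻⁶ × 152 = 0.002493.
1/(A₁E₁) + 1/(A₂E₂) = 1/(2200×144×10³) + 1/(185×105×10³) = 5.464×10⁻⁸ N⁻¹.
P = 0.002493 / 5.464×10⁻⁸ = 45630 N = 45.63 kN.
σ_{bronze} = P/A₂ = 45630/185 = 246.6 MPa, compressive.

σ ≈ 247 MPa (compressive)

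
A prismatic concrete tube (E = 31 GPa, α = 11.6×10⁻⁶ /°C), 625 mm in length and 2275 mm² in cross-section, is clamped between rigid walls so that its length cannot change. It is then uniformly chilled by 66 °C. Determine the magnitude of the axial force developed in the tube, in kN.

The ends cannot move, so σ = EαΔT = 31×10³ × 11.6×10⁻⁶ × 66 = 23.73 MPa.
P = AEαΔT = 2275 × 31×10³ × 11.6×10⁻⁶ × 66 = 53.99 kN (tensile).

P ≈ 54 kN (tensile)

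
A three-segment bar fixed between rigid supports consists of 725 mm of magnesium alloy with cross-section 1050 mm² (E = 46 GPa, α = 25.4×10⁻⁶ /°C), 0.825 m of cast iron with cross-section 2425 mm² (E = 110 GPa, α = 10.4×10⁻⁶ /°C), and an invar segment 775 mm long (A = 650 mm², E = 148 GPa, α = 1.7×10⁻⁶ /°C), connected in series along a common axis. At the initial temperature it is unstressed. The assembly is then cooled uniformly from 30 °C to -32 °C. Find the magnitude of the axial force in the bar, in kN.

P ≈ 67.1 kN (tensile)

Free thermal contraction of the whole bar: Σ αᵢΔT Lᵢ = 25.4×10⁻⁶×62×725 + 10.4×10⁻⁶×62×825 + 1.7×10⁻⁶×62×775 = 1.755 mm.
Since the ends are fixed, an axial force P builds up, equal in every segment, with P · Σ Lᵢ/(AᵢEᵢ) = δ_free.
The series flexibility is Σ Lᵢ/(AᵢEᵢ) = 725/(1050×46×10³) + 825/(2425×110×10³) + 775/(650×148×10³) = 2.616×10⁻⁵ mm/N.
So P = 1.755 / 2.616×10⁻⁵ = 67.1 kN, tensile.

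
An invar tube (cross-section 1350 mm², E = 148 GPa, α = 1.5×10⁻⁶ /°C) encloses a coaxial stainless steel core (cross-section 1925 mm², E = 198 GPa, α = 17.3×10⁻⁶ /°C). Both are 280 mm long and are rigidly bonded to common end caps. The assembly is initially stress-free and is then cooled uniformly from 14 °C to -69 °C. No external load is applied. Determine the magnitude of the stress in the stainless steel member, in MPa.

The stainless steel has the larger α, so on cooling it would change length more than the invar if both were free. The rigid plates force a common final length, so the stainless steel is put into tension and the invar into compression, with equal and opposite forces P (no external load).
Compatibility of the two members (thermal + elastic change equal): (α₁ − α₂)ΔT = P·[1/(A₁E₁) + 1/(A₂E₂)].
|α₁ − α₂|·ΔT = 15.8×10⁻⁶ × 83 = 0.001311.
1/(A₁E₁) + 1/(A₂E₂) = 1/(1350×148×10³) + 1/(1925×198×10³) = 7.629×10⁻⁹ N⁻¹.
So P = 0.001311 / 7.629×10⁻⁹ = 171.9 kN.
σ_{stainless steel} = P/A₂ = 171900/1925 = 89.3 MPa, tensile.

σ ≈ 89.3 MPa (tensile)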